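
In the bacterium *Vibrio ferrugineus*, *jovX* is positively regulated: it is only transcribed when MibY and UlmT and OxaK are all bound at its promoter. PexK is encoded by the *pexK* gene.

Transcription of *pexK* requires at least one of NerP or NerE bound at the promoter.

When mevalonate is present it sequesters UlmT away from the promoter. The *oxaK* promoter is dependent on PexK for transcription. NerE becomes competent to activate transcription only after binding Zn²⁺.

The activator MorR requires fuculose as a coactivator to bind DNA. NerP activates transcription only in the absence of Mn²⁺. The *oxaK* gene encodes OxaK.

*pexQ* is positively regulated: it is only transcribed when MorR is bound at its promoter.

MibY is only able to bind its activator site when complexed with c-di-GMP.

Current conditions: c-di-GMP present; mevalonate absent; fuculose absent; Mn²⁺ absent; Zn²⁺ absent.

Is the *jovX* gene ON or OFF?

c-di-GMP is present, so MibY is active.
Mevalonate is absent, so UlmT is active.
Mn²⁺ is absent, so NerP is active.
Zn²⁺ is absent, so NerE is inactive.
Activator NerP is present, so *pexK* is transcribed.
So PexK is produced and active.
No repressor is bound and PexK is active, so *oxaK* is transcribed.
So OxaK is produced and active.
No repressor is bound and MibY and UlmT and OxaK are active, so *jovX* is transcribed.

ON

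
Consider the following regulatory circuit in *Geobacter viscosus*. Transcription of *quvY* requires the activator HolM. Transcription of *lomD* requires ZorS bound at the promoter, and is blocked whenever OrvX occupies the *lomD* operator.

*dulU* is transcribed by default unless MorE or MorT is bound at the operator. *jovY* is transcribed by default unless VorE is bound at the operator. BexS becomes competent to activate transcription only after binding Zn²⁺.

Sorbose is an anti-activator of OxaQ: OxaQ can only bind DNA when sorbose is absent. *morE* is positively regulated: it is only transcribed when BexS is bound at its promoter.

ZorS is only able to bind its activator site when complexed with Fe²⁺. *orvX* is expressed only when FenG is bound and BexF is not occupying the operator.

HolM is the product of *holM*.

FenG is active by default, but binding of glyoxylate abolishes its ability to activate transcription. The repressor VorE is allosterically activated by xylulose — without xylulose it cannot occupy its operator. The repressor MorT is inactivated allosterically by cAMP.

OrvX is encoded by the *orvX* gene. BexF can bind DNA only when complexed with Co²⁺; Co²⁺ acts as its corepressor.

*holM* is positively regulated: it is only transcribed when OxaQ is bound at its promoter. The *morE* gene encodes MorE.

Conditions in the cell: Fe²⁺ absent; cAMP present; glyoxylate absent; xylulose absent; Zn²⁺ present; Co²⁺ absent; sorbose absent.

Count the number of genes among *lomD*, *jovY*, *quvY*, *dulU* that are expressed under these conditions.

2

Fe²⁺ is absent, so ZorS is inactive.
Glyoxylate is absent, so FenG is active.
Co²⁺ is absent, so BexF is inactive.
No repressor is bound and FenG is active, so *orvX* is transcribed.
So OrvX is produced and active.
With repressor OrvX bound, *lomD* is not transcribed.
→ *lomD* is OFF.
Xylulose is absent, so VorE is inactive.
With no repressor bound, *jovY* is transcribed.
→ *jovY* is ON.
Sorbose is absent, so OxaQ is active.
No repressor is bound and OxaQ is active, so *holM* is transcribed.
So HolM is produced and active.
No repressor is bound and HolM is active, so *quvY* is transcribed.
→ *quvY* is ON.
Zn²⁺ is present, so BexS is active.
No repressor is bound and BexS is active, so *morE* is transcribed.
So MorE is produced and active.
cAMP is present, so MorT is inactive.
With repressor MorE bound, *dulU* is not transcribed.
→ *dulU* is OFF.
2 of the 4 genes are transcribed.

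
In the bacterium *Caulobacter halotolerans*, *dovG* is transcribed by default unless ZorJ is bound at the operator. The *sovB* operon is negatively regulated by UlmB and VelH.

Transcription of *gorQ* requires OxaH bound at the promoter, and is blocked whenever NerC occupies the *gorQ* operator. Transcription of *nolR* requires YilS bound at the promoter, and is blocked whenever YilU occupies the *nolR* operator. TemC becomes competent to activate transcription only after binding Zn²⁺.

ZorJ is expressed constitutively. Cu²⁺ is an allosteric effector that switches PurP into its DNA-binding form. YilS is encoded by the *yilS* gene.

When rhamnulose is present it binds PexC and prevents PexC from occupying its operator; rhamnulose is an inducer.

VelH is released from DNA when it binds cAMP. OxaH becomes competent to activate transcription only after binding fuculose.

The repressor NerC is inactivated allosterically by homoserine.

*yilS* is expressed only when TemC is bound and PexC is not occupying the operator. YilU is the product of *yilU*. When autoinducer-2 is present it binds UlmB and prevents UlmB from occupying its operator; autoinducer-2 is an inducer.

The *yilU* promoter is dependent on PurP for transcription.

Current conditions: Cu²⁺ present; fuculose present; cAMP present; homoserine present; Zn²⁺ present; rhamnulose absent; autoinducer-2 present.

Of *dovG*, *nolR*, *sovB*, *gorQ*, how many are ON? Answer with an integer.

2

ZorJ is produced constitutively and is active.
With repressor ZorJ bound, *dovG* is not transcribed.
→ *dovG* is OFF.
Cu²⁺ is present, so PurP is active.
No repressor is bound and PurP is active, so *yilU* is transcribed.
So YilU is produced and active.
Zn²⁺ is present, so TemC is active.
Rhamnulose is absent, so PexC is active.
With repressor PexC bound, *yilS* is not transcribed.
So YilS is not produced.
With repressor YilU bound, *nolR* is not transcribed.
→ *nolR* is OFF.
Autoinducer-2 is present, so UlmB is inactive.
cAMP is present, so VelH is inactive.
With no repressor bound, *sovB* is transcribed.
→ *sovB* is ON.
Fuculose is present, so OxaH is active.
Homoserine is present, so NerC is inactive.
No repressor is bound and OxaH is active, so *gorQ* is transcribed.
→ *gorQ* is ON.
2 of the 4 genes are transcribed.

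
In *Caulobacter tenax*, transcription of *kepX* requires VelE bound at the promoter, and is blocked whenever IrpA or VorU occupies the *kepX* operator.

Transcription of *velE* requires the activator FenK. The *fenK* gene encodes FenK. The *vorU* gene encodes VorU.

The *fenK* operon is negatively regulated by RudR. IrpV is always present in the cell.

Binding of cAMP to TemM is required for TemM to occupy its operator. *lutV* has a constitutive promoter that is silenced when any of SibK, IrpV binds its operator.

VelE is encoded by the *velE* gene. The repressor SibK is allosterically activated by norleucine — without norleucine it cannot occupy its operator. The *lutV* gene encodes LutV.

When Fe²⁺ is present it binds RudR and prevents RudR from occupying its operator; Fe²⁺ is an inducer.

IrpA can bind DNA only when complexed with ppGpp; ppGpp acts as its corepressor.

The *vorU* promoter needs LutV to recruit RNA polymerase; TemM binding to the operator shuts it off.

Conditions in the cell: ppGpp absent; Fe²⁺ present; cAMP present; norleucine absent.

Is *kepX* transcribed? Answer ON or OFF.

ON

ppGpp is absent, so IrpA is inactive.
Fe²⁺ is present, so RudR is inactive.
With no repressor bound, *fenK* is transcribed.
So FenK is produced and active.
No repressor is bound and FenK is active, so *velE* is transcribed.
So VelE is produced and active.
Norleucine is absent, so SibK is inactive.
IrpV is produced constitutively and is active.
With repressor IrpV bound, *lutV* is not transcribed.
So LutV is not produced.
cAMP is present, so TemM is active.
With repressor TemM bound, *vorU* is not transcribed.
So VorU is not produced.
No repressor is bound and VelE is active, so *kepX* is transcribed.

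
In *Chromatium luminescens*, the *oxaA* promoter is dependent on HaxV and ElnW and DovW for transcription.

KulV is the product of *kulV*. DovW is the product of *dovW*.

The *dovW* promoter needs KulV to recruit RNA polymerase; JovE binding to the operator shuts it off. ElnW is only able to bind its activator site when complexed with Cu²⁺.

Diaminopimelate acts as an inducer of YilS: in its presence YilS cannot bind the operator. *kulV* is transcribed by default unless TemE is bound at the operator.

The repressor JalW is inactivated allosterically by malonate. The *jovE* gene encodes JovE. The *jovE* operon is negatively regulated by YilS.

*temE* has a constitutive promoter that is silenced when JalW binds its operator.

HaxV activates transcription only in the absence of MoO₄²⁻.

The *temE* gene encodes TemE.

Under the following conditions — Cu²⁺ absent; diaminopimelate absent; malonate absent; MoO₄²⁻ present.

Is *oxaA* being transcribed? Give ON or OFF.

MoO₄²⁻ is present, so HaxV is inactive.
Cu²⁺ is absent, so ElnW is inactive.
Diaminopimelate is absent, so YilS is active.
With repressor YilS bound, *jovE* is not transcribed.
So JovE is not produced.
Malonate is absent, so JalW is active.
With repressor JalW bound, *temE* is not transcribed.
So TemE is not produced.
With no repressor bound, *kulV* is transcribed.
So KulV is produced and active.
No repressor is bound and KulV is active, so *dovW* is transcribed.
So DovW is produced and active.
Required activator HaxV is absent, so *oxaA* is not transcribed.

OFF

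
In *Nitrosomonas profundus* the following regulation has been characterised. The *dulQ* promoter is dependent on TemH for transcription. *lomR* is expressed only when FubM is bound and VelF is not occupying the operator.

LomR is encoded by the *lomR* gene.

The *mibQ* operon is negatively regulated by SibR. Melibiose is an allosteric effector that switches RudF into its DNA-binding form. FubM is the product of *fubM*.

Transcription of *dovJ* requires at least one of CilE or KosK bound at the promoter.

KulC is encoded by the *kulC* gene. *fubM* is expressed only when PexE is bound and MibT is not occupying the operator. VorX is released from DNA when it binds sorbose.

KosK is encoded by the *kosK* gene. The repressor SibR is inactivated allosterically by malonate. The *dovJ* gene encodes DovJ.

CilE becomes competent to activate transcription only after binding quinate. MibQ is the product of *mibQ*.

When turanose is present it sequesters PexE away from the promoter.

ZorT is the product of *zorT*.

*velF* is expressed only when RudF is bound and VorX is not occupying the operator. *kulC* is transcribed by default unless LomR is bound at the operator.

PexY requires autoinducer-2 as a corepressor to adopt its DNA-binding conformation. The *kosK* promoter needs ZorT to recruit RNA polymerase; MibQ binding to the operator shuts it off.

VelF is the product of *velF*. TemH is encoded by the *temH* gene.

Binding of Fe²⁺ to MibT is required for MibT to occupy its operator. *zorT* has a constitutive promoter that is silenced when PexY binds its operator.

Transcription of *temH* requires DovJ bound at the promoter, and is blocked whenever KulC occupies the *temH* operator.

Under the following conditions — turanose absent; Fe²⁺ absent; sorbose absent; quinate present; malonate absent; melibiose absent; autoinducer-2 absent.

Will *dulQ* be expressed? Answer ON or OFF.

ON

Turanose is absent, so PexE is active.
Fe²⁺ is absent, so MibT is inactive.
No repressor is bound and PexE is active, so *fubM* is transcribed.
So FubM is produced and active.
Sorbose is absent, so VorX is active.
Melibiose is absent, so RudF is inactive.
With repressor VorX bound, *velF* is not transcribed.
So VelF is not produced.
No repressor is bound and FubM is active, so *lomR* is transcribed.
So LomR is produced and active.
With repressor LomR bound, *kulC* is not transcribed.
So KulC is not produced.
Quinate is present, so CilE is active.
Malonate is absent, so SibR is active.
With repressor SibR bound, *mibQ* is not transcribed.
So MibQ is not produced.
Autoinducer-2 is absent, so PexY is inactive.
With no repressor bound, *zorT* is transcribed.
So ZorT is produced and active.
No repressor is bound and ZorT is active, so *kosK* is transcribed.
So KosK is produced and active.
Activator CilE is present, so *dovJ* is transcribed.
So DovJ is produced and active.
No repressor is bound and DovJ is active, so *temH* is transcribed.
So TemH is produced and active.
No repressor is bound and TemH is active, so *dulQ* is transcribed.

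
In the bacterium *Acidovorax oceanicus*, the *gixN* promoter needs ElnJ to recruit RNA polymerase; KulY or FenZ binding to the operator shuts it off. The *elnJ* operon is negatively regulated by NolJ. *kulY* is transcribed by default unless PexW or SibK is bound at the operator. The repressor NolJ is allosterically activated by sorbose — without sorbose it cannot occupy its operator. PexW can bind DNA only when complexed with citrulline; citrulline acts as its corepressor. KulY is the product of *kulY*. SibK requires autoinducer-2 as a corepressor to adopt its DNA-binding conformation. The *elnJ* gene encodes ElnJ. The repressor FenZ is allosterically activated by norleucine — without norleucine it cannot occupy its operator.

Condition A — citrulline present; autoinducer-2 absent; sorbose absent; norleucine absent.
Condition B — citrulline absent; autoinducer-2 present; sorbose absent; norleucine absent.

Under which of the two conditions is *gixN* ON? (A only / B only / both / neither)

both

Condition A:
Citrulline is present, so PexW is active.
Autoinducer-2 is absent, so SibK is inactive.
With repressor PexW bound, *kulY* is not transcribed.
So KulY is not produced.
Sorbose is absent, so NolJ is inactive.
With no repressor bound, *elnJ* is transcribed.
So ElnJ is produced and active.
Norleucine is absent, so FenZ is inactive.
No repressor is bound and ElnJ is active, so *gixN* is transcribed.
→ *gixN* is ON in A.
Condition B:
Citrulline is absent, so PexW is inactive.
Autoinducer-2 is present, so SibK is active.
With repressor SibK bound, *kulY* is not transcribed.
So KulY is not produced.
Sorbose is absent, so NolJ is inactive.
With no repressor bound, *elnJ* is transcribed.
So ElnJ is produced and active.
Norleucine is absent, so FenZ is inactive.
No repressor is bound and ElnJ is active, so *gixN* is transcribed.
→ *gixN* is ON in B.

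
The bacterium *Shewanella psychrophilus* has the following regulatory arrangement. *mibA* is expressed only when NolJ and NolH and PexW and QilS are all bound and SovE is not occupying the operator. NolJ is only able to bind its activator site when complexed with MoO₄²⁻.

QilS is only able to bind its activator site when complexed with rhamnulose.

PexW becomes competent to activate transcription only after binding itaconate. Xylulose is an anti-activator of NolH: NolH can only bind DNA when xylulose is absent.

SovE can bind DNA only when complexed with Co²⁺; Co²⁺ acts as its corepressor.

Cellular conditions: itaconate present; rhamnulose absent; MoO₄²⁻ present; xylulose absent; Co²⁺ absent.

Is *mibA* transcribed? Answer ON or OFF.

OFF

MoO₄²⁻ is present, so NolJ is active.
Xylulose is absent, so NolH is active.
Itaconate is present, so PexW is active.
Co²⁺ is absent, so SovE is inactive.
Rhamnulose is absent, so QilS is inactive.
Required activator QilS is absent, so *mibA* is not transcribed.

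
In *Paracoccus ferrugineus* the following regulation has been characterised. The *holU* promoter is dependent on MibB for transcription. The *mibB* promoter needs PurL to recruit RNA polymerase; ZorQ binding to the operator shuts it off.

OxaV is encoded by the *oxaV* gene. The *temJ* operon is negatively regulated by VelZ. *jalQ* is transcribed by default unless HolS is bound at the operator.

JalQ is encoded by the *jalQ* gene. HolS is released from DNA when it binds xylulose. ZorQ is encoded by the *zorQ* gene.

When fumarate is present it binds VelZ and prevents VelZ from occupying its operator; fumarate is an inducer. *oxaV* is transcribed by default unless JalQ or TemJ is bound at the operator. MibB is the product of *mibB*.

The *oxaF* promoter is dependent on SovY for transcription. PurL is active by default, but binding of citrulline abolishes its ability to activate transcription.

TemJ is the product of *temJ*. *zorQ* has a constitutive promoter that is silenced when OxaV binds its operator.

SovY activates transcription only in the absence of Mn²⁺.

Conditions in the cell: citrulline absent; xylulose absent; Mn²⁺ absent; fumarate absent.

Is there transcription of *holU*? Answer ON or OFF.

Xylulose is absent, so HolS is active.
With repressor HolS bound, *jalQ* is not transcribed.
So JalQ is not produced.
Fumarate is absent, so VelZ is active.
With repressor VelZ bound, *temJ* is not transcribed.
So TemJ is not produced.
With no repressor bound, *oxaV* is transcribed.
So OxaV is produced and active.
With repressor OxaV bound, *zorQ* is not transcribed.
So ZorQ is not produced.
Citrulline is absent, so PurL is active.
No repressor is bound and PurL is active, so *mibB* is transcribed.
So MibB is produced and active.
No repressor is bound and MibB is active, so *holU* is transcribed.

ON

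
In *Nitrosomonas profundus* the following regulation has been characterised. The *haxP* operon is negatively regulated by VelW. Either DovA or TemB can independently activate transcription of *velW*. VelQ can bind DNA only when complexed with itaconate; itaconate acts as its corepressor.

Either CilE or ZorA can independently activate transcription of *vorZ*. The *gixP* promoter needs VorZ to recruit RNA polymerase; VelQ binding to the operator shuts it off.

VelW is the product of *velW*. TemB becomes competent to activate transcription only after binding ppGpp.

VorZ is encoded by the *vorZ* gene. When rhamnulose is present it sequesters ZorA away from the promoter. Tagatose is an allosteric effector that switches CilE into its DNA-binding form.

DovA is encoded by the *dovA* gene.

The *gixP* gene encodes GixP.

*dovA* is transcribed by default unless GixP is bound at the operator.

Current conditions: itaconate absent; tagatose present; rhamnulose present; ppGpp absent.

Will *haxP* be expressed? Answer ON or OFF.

ON

Tagatose is present, so CilE is active.
Rhamnulose is present, so ZorA is inactive.
Activator CilE is present, so *vorZ* is transcribed.
So VorZ is produced and active.
Itaconate is absent, so VelQ is inactive.
No repressor is bound and VorZ is active, so *gixP* is transcribed.
So GixP is produced and active.
With repressor GixP bound, *dovA* is not transcribed.
So DovA is not produced.
ppGpp is absent, so TemB is inactive.
No activator is available at the *velW* promoter, so *velW* is not transcribed.
So VelW is not produced.
With no repressor bound, *haxP* is transcribed.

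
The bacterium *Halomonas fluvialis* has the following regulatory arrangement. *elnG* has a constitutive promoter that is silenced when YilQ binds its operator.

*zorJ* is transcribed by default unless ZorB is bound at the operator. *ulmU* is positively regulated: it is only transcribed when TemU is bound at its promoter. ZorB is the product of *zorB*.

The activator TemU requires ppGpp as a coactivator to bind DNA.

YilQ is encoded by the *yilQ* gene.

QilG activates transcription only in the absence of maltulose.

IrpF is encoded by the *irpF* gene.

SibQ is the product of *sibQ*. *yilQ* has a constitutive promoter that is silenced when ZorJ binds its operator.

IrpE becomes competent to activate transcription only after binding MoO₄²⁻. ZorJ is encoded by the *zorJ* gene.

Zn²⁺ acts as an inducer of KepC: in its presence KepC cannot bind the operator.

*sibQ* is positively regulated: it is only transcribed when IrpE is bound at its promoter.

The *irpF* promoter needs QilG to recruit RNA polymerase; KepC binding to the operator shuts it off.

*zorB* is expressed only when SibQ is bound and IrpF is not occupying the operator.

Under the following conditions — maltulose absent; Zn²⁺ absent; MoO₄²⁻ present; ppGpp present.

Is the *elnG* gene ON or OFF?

MoO₄²⁻ is present, so IrpE is active.
No repressor is bound and IrpE is active, so *sibQ* is transcribed.
So SibQ is produced and active.
Zn²⁺ is absent, so KepC is active.
Maltulose is absent, so QilG is active.
With repressor KepC bound, *irpF* is not transcribed.
So IrpF is not produced.
No repressor is bound and SibQ is active, so *zorB* is transcribed.
So ZorB is produced and active.
With repressor ZorB bound, *zorJ* is not transcribed.
So ZorJ is not produced.
With no repressor bound, *yilQ* is transcribed.
So YilQ is produced and active.
With repressor YilQ bound, *elnG* is not transcribed.

OFF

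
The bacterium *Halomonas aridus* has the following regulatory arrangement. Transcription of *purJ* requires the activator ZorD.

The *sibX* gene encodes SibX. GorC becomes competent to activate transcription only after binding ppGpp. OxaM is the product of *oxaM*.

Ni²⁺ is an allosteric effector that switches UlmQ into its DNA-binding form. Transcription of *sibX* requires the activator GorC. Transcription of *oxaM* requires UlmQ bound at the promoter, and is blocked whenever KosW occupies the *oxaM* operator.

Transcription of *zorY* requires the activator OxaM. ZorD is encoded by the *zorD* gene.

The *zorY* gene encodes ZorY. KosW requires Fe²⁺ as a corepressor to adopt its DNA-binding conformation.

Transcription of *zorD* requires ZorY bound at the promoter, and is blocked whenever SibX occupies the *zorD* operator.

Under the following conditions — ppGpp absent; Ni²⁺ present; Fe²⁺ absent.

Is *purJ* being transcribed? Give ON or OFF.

ON

Ni²⁺ is present, so UlmQ is active.
Fe²⁺ is absent, so KosW is inactive.
No repressor is bound and UlmQ is active, so *oxaM* is transcribed.
So OxaM is produced and active.
No repressor is bound and OxaM is active, so *zorY* is transcribed.
So ZorY is produced and active.
ppGpp is absent, so GorC is inactive.
Required activator GorC is absent, so *sibX* is not transcribed.
So SibX is not produced.
No repressor is bound and ZorY is active, so *zorD* is transcribed.
So ZorD is produced and active.
No repressor is bound and ZorD is active, so *purJ* is transcribed.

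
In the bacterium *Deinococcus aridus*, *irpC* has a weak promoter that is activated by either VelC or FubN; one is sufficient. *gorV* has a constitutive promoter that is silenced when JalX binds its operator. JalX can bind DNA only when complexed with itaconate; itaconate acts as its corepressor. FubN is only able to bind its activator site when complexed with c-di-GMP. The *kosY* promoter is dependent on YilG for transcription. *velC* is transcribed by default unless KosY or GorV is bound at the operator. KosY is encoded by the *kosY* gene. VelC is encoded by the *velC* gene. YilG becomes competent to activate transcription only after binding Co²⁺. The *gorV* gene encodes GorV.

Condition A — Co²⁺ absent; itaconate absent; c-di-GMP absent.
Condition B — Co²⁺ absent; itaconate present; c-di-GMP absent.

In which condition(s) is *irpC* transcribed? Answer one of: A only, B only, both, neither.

Condition A:
Co²⁺ is absent, so YilG is inactive.
Required activator YilG is absent, so *kosY* is not transcribed.
So KosY is not produced.
Itaconate is absent, so JalX is inactive.
With no repressor bound, *gorV* is transcribed.
So GorV is produced and active.
With repressor GorV bound, *velC* is not transcribed.
So VelC is not produced.
c-di-GMP is absent, so FubN is inactive.
No activator is available at the *irpC* promoter, so *irpC* is not transcribed.
→ *irpC* is OFF in A.
Condition B:
Co²⁺ is absent, so YilG is inactive.
Required activator YilG is absent, so *kosY* is not transcribed.
So KosY is not produced.
Itaconate is present, so JalX is active.
With repressor JalX bound, *gorV* is not transcribed.
So GorV is not produced.
With no repressor bound, *velC* is transcribed.
So VelC is produced and active.
c-di-GMP is absent, so FubN is inactive.
Activator VelC is present, so *irpC* is transcribed.
→ *irpC* is ON in B.

B only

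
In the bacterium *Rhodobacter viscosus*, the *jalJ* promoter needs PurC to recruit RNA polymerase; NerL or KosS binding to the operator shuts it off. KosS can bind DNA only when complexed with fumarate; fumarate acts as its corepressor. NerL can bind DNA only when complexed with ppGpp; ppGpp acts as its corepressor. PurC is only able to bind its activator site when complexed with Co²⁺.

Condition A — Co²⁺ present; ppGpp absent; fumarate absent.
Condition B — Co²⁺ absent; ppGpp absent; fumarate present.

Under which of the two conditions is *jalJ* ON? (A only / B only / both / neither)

A only

Condition A:
Co²⁺ is present, so PurC is active.
ppGpp is absent, so NerL is inactive.
Fumarate is absent, so KosS is inactive.
No repressor is bound and PurC is active, so *jalJ* is transcribed.
→ *jalJ* is ON in A.
Condition B:
Co²⁺ is absent, so PurC is inactive.
ppGpp is absent, so NerL is inactive.
Fumarate is present, so KosS is active.
With repressor KosS bound, *jalJ* is not transcribed.
→ *jalJ* is OFF in B.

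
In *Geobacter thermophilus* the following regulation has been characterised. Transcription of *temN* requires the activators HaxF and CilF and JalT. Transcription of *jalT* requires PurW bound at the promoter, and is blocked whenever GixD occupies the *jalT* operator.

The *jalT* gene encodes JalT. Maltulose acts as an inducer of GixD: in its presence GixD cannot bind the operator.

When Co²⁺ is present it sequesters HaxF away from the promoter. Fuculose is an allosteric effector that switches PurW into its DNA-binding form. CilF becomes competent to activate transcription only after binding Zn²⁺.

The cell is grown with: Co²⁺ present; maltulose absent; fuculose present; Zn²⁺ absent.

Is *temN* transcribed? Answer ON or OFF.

Co²⁺ is present, so HaxF is inactive.
Zn²⁺ is absent, so CilF is inactive.
Fuculose is present, so PurW is active.
Maltulose is absent, so GixD is active.
With repressor GixD bound, *jalT* is not transcribed.
So JalT is not produced.
Required activator HaxF is absent, so *temN* is not transcribed.

OFF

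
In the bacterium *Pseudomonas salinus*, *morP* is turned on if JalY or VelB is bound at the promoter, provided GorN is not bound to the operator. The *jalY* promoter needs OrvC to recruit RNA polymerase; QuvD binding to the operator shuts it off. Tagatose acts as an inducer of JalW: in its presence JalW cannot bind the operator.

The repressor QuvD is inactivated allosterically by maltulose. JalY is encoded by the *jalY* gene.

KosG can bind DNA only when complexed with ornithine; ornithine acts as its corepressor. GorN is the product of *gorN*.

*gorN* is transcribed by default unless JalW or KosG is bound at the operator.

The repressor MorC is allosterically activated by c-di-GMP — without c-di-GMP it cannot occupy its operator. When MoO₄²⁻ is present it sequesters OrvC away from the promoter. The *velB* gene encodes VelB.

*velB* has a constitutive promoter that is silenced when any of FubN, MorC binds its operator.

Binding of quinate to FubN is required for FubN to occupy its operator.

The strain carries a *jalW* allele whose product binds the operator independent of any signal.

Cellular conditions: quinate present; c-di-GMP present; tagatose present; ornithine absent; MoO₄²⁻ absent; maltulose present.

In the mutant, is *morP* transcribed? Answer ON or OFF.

MoO₄²⁻ is absent, so OrvC is active.
Maltulose is present, so QuvD is inactive.
No repressor is bound and OrvC is active, so *jalY* is transcribed.
So JalY is produced and active.
Quinate is present, so FubN is active.
c-di-GMP is present, so MorC is active.
With repressor FubN bound, *velB* is not transcribed.
So VelB is not produced.
JalW is constitutively active in this strain.
Ornithine is absent, so KosG is inactive.
With repressor JalW bound, *gorN* is not transcribed.
So GorN is not produced.
Activator JalY is present, so *morP* is transcribed.

ON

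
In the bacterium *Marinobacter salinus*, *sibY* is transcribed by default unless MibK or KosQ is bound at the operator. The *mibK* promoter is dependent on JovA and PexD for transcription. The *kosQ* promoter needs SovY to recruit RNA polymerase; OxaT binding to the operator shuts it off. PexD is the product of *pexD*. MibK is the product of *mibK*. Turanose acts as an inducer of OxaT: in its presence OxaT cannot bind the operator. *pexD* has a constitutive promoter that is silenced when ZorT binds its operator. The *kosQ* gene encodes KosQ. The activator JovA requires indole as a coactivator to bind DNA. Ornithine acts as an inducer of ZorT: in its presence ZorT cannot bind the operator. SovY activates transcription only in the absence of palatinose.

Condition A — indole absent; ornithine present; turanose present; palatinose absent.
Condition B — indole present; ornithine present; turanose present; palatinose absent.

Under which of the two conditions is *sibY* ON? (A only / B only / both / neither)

neither

Condition A:
Indole is absent, so JovA is inactive.
Ornithine is present, so ZorT is inactive.
With no repressor bound, *pexD* is transcribed.
So PexD is produced and active.
Required activator JovA is absent, so *mibK* is not transcribed.
So MibK is not produced.
Turanose is present, so OxaT is inactive.
Palatinose is absent, so SovY is active.
No repressor is bound and SovY is active, so *kosQ* is transcribed.
So KosQ is produced and active.
With repressor KosQ bound, *sibY* is not transcribed.
→ *sibY* is OFF in A.
Condition B:
Indole is present, so JovA is active.
Ornithine is present, so ZorT is inactive.
With no repressor bound, *pexD* is transcribed.
So PexD is produced and active.
No repressor is bound and JovA and PexD are active, so *mibK* is transcribed.
So MibK is produced and active.
Turanose is present, so OxaT is inactive.
Palatinose is absent, so SovY is active.
No repressor is bound and SovY is active, so *kosQ* is transcribed.
So KosQ is produced and active.
With repressor MibK bound, *sibY* is not transcribed.
→ *sibY* is OFF in B.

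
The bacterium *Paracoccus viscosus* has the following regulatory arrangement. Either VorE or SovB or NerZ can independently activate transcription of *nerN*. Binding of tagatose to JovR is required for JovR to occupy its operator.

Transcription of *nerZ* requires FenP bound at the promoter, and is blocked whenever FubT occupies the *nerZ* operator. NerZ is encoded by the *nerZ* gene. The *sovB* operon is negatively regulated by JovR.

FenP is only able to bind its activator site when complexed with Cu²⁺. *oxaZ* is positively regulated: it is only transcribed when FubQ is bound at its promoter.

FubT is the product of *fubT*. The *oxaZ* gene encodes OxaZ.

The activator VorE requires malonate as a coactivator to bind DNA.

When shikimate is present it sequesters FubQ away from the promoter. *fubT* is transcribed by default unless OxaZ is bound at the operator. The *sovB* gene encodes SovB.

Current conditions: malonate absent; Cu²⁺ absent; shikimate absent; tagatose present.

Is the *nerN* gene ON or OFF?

Malonate is absent, so VorE is inactive.
Tagatose is present, so JovR is active.
With repressor JovR bound, *sovB* is not transcribed.
So SovB is not produced.
Cu²⁺ is absent, so FenP is inactive.
Shikimate is absent, so FubQ is active.
No repressor is bound and FubQ is active, so *oxaZ* is transcribed.
So OxaZ is produced and active.
With repressor OxaZ bound, *fubT* is not transcribed.
So FubT is not produced.
Required activator FenP is absent, so *nerZ* is not transcribed.
So NerZ is not produced.
No activator is available at the *nerN* promoter, so *nerN* is not transcribed.

OFF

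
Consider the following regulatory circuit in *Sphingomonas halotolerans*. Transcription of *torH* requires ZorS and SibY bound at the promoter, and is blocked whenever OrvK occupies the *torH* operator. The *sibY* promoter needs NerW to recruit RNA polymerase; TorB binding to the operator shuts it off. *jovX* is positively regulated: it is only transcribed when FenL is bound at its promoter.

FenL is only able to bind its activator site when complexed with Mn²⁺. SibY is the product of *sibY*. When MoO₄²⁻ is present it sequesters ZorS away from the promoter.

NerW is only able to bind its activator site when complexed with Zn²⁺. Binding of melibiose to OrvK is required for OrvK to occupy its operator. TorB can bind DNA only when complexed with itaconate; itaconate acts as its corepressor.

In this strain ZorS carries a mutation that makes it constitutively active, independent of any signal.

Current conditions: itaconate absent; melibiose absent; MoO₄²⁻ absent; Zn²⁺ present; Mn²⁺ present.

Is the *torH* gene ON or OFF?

ON

ZorS is constitutively active in this strain.
Itaconate is absent, so TorB is inactive.
Zn²⁺ is present, so NerW is active.
No repressor is bound and NerW is active, so *sibY* is transcribed.
So SibY is produced and active.
Melibiose is absent, so OrvK is inactive.
No repressor is bound and ZorS and SibY are active, so *torH* is transcribed.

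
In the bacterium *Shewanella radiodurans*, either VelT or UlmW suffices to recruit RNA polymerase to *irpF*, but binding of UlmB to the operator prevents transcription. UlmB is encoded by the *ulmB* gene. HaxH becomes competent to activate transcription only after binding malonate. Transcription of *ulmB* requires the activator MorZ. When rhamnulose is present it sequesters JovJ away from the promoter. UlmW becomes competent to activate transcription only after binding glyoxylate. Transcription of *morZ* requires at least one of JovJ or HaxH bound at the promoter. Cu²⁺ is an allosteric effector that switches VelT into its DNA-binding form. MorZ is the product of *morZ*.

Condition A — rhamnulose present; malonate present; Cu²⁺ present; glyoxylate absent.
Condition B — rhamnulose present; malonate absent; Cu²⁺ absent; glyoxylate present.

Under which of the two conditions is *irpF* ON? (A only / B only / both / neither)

B only

Condition A:
Rhamnulose is present, so JovJ is inactive.
Malonate is present, so HaxH is active.
Activator HaxH is present, so *morZ* is transcribed.
So MorZ is produced and active.
No repressor is bound and MorZ is active, so *ulmB* is transcribed.
So UlmB is produced and active.
Cu²⁺ is present, so VelT is active.
Glyoxylate is absent, so UlmW is inactive.
With repressor UlmB bound, *irpF* is not transcribed.
→ *irpF* is OFF in A.
Condition B:
Rhamnulose is present, so JovJ is inactive.
Malonate is absent, so HaxH is inactive.
No activator is available at the *morZ* promoter, so *morZ* is not transcribed.
So MorZ is not produced.
Required activator MorZ is absent, so *ulmB* is not transcribed.
So UlmB is not produced.
Cu²⁺ is absent, so VelT is inactive.
Glyoxylate is present, so UlmW is active.
Activator UlmW is present, so *irpF* is transcribed.
→ *irpF* is ON in B.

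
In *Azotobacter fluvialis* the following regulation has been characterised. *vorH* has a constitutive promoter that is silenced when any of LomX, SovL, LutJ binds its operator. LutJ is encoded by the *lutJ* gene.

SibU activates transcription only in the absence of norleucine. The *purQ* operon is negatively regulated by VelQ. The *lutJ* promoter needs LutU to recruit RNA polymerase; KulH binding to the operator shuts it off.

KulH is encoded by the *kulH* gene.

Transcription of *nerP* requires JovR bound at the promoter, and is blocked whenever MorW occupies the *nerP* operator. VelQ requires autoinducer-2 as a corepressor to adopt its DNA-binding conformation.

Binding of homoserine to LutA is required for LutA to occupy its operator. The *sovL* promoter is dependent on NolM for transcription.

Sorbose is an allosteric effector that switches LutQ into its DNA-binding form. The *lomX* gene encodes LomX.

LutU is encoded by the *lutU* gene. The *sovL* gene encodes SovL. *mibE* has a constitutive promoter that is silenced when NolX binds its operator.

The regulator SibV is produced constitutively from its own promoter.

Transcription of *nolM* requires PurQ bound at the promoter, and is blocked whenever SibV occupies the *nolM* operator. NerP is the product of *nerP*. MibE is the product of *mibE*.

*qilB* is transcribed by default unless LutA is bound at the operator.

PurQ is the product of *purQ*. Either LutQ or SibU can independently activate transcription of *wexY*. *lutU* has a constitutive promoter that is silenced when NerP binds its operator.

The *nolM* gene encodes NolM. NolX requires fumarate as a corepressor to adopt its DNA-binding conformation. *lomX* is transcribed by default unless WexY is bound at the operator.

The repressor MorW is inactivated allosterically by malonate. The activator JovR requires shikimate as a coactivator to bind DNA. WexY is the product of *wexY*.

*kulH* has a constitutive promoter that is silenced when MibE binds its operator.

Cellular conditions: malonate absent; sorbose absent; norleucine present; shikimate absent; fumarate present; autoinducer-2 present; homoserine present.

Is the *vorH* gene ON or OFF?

Sorbose is absent, so LutQ is inactive.
Norleucine is present, so SibU is inactive.
No activator is available at the *wexY* promoter, so *wexY* is not transcribed.
So WexY is not produced.
With no repressor bound, *lomX* is transcribed.
So LomX is produced and active.
SibV is produced constitutively and is active.
Autoinducer-2 is present, so VelQ is active.
With repressor VelQ bound, *purQ* is not transcribed.
So PurQ is not produced.
With repressor SibV bound, *nolM* is not transcribed.
So NolM is not produced.
Required activator NolM is absent, so *sovL* is not transcribed.
So SovL is not produced.
Malonate is absent, so MorW is active.
Shikimate is absent, so JovR is inactive.
With repressor MorW bound, *nerP* is not transcribed.
So NerP is not produced.
With no repressor bound, *lutU* is transcribed.
So LutU is produced and active.
Fumarate is present, so NolX is active.
With repressor NolX bound, *mibE* is not transcribed.
So MibE is not produced.
With no repressor bound, *kulH* is transcribed.
So KulH is produced and active.
With repressor KulH bound, *lutJ* is not transcribed.
So LutJ is not produced.
With repressor LomX bound, *vorH* is not transcribed.

OFF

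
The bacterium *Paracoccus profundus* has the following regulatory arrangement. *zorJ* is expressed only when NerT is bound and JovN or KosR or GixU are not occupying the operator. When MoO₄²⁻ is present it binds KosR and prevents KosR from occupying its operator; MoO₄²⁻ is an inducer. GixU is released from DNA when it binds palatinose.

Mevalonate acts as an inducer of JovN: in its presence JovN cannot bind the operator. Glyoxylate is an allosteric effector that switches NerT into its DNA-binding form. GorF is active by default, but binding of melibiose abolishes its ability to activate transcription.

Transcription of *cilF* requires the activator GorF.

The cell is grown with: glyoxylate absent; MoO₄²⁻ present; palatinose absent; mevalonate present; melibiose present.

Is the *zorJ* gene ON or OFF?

Mevalonate is present, so JovN is inactive.
MoO₄²⁻ is present, so KosR is inactive.
Palatinose is absent, so GixU is active.
Glyoxylate is absent, so NerT is inactive.
With repressor GixU bound, *zorJ* is not transcribed.

OFF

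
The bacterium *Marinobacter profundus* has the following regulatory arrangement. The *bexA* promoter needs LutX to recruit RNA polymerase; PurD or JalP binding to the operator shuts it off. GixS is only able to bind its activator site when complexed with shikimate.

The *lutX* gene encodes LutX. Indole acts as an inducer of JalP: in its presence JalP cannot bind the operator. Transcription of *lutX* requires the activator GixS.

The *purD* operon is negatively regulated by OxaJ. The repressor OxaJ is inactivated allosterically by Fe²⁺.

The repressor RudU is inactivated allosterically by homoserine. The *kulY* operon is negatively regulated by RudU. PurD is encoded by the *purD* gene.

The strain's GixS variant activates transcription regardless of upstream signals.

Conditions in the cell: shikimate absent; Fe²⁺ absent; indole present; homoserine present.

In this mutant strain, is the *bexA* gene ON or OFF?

Fe²⁺ is absent, so OxaJ is active.
With repressor OxaJ bound, *purD* is not transcribed.
So PurD is not produced.
Indole is present, so JalP is inactive.
GixS is constitutively active in this strain.
No repressor is bound and GixS is active, so *lutX* is transcribed.
So LutX is produced and active.
No repressor is bound and LutX is active, so *bexA* is transcribed.

ON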